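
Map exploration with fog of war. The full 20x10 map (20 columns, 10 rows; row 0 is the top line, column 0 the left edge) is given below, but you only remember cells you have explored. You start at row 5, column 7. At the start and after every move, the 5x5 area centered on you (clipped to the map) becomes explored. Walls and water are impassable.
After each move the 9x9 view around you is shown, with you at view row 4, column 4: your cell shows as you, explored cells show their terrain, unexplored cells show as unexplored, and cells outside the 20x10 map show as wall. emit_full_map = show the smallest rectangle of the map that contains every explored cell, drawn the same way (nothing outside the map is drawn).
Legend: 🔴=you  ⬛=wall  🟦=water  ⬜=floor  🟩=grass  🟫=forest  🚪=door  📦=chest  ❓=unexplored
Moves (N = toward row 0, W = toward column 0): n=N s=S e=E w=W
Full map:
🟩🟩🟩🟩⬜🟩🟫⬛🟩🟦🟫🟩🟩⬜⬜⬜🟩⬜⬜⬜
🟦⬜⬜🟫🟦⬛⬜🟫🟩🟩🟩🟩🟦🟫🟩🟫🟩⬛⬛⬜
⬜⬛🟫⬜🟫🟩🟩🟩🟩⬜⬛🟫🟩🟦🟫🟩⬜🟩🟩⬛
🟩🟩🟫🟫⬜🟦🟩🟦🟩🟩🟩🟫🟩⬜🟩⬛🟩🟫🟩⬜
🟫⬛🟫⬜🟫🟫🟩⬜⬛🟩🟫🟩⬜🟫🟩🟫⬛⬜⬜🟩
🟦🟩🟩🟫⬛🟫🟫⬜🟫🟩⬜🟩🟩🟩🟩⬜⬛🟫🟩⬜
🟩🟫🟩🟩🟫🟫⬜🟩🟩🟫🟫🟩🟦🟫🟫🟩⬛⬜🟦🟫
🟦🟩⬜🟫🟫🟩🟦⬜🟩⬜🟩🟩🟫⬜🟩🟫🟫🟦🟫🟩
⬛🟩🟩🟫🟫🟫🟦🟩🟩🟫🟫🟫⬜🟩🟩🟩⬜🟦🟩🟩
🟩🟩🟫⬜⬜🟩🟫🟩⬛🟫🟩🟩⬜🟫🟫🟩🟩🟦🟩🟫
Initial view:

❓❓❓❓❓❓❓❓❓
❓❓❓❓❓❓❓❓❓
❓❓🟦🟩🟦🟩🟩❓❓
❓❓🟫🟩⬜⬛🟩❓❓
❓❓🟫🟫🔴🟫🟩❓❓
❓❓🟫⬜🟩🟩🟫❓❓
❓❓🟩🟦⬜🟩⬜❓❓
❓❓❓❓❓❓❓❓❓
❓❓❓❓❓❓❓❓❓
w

❓❓❓❓❓❓❓❓❓
❓❓❓❓❓❓❓❓❓
❓❓⬜🟦🟩🟦🟩🟩❓
❓❓🟫🟫🟩⬜⬛🟩❓
❓❓⬛🟫🔴⬜🟫🟩❓
❓❓🟫🟫⬜🟩🟩🟫❓
❓❓🟫🟩🟦⬜🟩⬜❓
❓❓❓❓❓❓❓❓❓
❓❓❓❓❓❓❓❓❓

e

❓❓❓❓❓❓❓❓❓
❓❓❓❓❓❓❓❓❓
❓⬜🟦🟩🟦🟩🟩❓❓
❓🟫🟫🟩⬜⬛🟩❓❓
❓⬛🟫🟫🔴🟫🟩❓❓
❓🟫🟫⬜🟩🟩🟫❓❓
❓🟫🟩🟦⬜🟩⬜❓❓
❓❓❓❓❓❓❓❓❓
❓❓❓❓❓❓❓❓❓

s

❓❓❓❓❓❓❓❓❓
❓⬜🟦🟩🟦🟩🟩❓❓
❓🟫🟫🟩⬜⬛🟩❓❓
❓⬛🟫🟫⬜🟫🟩❓❓
❓🟫🟫⬜🔴🟩🟫❓❓
❓🟫🟩🟦⬜🟩⬜❓❓
❓❓🟫🟦🟩🟩🟫❓❓
❓❓❓❓❓❓❓❓❓
⬛⬛⬛⬛⬛⬛⬛⬛⬛

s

❓⬜🟦🟩🟦🟩🟩❓❓
❓🟫🟫🟩⬜⬛🟩❓❓
❓⬛🟫🟫⬜🟫🟩❓❓
❓🟫🟫⬜🟩🟩🟫❓❓
❓🟫🟩🟦🔴🟩⬜❓❓
❓❓🟫🟦🟩🟩🟫❓❓
❓❓🟩🟫🟩⬛🟫❓❓
⬛⬛⬛⬛⬛⬛⬛⬛⬛
⬛⬛⬛⬛⬛⬛⬛⬛⬛

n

❓❓❓❓❓❓❓❓❓
❓⬜🟦🟩🟦🟩🟩❓❓
❓🟫🟫🟩⬜⬛🟩❓❓
❓⬛🟫🟫⬜🟫🟩❓❓
❓🟫🟫⬜🔴🟩🟫❓❓
❓🟫🟩🟦⬜🟩⬜❓❓
❓❓🟫🟦🟩🟩🟫❓❓
❓❓🟩🟫🟩⬛🟫❓❓
⬛⬛⬛⬛⬛⬛⬛⬛⬛

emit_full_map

⬜🟦🟩🟦🟩🟩
🟫🟫🟩⬜⬛🟩
⬛🟫🟫⬜🟫🟩
🟫🟫⬜🔴🟩🟫
🟫🟩🟦⬜🟩⬜
❓🟫🟦🟩🟩🟫
❓🟩🟫🟩⬛🟫

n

❓❓❓❓❓❓❓❓❓
❓❓❓❓❓❓❓❓❓
❓⬜🟦🟩🟦🟩🟩❓❓
❓🟫🟫🟩⬜⬛🟩❓❓
❓⬛🟫🟫🔴🟫🟩❓❓
❓🟫🟫⬜🟩🟩🟫❓❓
❓🟫🟩🟦⬜🟩⬜❓❓
❓❓🟫🟦🟩🟩🟫❓❓
❓❓🟩🟫🟩⬛🟫❓❓

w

❓❓❓❓❓❓❓❓❓
❓❓❓❓❓❓❓❓❓
❓❓⬜🟦🟩🟦🟩🟩❓
❓❓🟫🟫🟩⬜⬛🟩❓
❓❓⬛🟫🔴⬜🟫🟩❓
❓❓🟫🟫⬜🟩🟩🟫❓
❓❓🟫🟩🟦⬜🟩⬜❓
❓❓❓🟫🟦🟩🟩🟫❓
❓❓❓🟩🟫🟩⬛🟫❓

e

❓❓❓❓❓❓❓❓❓
❓❓❓❓❓❓❓❓❓
❓⬜🟦🟩🟦🟩🟩❓❓
❓🟫🟫🟩⬜⬛🟩❓❓
❓⬛🟫🟫🔴🟫🟩❓❓
❓🟫🟫⬜🟩🟩🟫❓❓
❓🟫🟩🟦⬜🟩⬜❓❓
❓❓🟫🟦🟩🟩🟫❓❓
❓❓🟩🟫🟩⬛🟫❓❓

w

❓❓❓❓❓❓❓❓❓
❓❓❓❓❓❓❓❓❓
❓❓⬜🟦🟩🟦🟩🟩❓
❓❓🟫🟫🟩⬜⬛🟩❓
❓❓⬛🟫🔴⬜🟫🟩❓
❓❓🟫🟫⬜🟩🟩🟫❓
❓❓🟫🟩🟦⬜🟩⬜❓
❓❓❓🟫🟦🟩🟩🟫❓
❓❓❓🟩🟫🟩⬛🟫❓

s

❓❓❓❓❓❓❓❓❓
❓❓⬜🟦🟩🟦🟩🟩❓
❓❓🟫🟫🟩⬜⬛🟩❓
❓❓⬛🟫🟫⬜🟫🟩❓
❓❓🟫🟫🔴🟩🟩🟫❓
❓❓🟫🟩🟦⬜🟩⬜❓
❓❓🟫🟫🟦🟩🟩🟫❓
❓❓❓🟩🟫🟩⬛🟫❓
⬛⬛⬛⬛⬛⬛⬛⬛⬛

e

❓❓❓❓❓❓❓❓❓
❓⬜🟦🟩🟦🟩🟩❓❓
❓🟫🟫🟩⬜⬛🟩❓❓
❓⬛🟫🟫⬜🟫🟩❓❓
❓🟫🟫⬜🔴🟩🟫❓❓
❓🟫🟩🟦⬜🟩⬜❓❓
❓🟫🟫🟦🟩🟩🟫❓❓
❓❓🟩🟫🟩⬛🟫❓❓
⬛⬛⬛⬛⬛⬛⬛⬛⬛

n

❓❓❓❓❓❓❓❓❓
❓❓❓❓❓❓❓❓❓
❓⬜🟦🟩🟦🟩🟩❓❓
❓🟫🟫🟩⬜⬛🟩❓❓
❓⬛🟫🟫🔴🟫🟩❓❓
❓🟫🟫⬜🟩🟩🟫❓❓
❓🟫🟩🟦⬜🟩⬜❓❓
❓🟫🟫🟦🟩🟩🟫❓❓
❓❓🟩🟫🟩⬛🟫❓❓

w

❓❓❓❓❓❓❓❓❓
❓❓❓❓❓❓❓❓❓
❓❓⬜🟦🟩🟦🟩🟩❓
❓❓🟫🟫🟩⬜⬛🟩❓
❓❓⬛🟫🔴⬜🟫🟩❓
❓❓🟫🟫⬜🟩🟩🟫❓
❓❓🟫🟩🟦⬜🟩⬜❓
❓❓🟫🟫🟦🟩🟩🟫❓
❓❓❓🟩🟫🟩⬛🟫❓

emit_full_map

⬜🟦🟩🟦🟩🟩
🟫🟫🟩⬜⬛🟩
⬛🟫🔴⬜🟫🟩
🟫🟫⬜🟩🟩🟫
🟫🟩🟦⬜🟩⬜
🟫🟫🟦🟩🟩🟫
❓🟩🟫🟩⬛🟫


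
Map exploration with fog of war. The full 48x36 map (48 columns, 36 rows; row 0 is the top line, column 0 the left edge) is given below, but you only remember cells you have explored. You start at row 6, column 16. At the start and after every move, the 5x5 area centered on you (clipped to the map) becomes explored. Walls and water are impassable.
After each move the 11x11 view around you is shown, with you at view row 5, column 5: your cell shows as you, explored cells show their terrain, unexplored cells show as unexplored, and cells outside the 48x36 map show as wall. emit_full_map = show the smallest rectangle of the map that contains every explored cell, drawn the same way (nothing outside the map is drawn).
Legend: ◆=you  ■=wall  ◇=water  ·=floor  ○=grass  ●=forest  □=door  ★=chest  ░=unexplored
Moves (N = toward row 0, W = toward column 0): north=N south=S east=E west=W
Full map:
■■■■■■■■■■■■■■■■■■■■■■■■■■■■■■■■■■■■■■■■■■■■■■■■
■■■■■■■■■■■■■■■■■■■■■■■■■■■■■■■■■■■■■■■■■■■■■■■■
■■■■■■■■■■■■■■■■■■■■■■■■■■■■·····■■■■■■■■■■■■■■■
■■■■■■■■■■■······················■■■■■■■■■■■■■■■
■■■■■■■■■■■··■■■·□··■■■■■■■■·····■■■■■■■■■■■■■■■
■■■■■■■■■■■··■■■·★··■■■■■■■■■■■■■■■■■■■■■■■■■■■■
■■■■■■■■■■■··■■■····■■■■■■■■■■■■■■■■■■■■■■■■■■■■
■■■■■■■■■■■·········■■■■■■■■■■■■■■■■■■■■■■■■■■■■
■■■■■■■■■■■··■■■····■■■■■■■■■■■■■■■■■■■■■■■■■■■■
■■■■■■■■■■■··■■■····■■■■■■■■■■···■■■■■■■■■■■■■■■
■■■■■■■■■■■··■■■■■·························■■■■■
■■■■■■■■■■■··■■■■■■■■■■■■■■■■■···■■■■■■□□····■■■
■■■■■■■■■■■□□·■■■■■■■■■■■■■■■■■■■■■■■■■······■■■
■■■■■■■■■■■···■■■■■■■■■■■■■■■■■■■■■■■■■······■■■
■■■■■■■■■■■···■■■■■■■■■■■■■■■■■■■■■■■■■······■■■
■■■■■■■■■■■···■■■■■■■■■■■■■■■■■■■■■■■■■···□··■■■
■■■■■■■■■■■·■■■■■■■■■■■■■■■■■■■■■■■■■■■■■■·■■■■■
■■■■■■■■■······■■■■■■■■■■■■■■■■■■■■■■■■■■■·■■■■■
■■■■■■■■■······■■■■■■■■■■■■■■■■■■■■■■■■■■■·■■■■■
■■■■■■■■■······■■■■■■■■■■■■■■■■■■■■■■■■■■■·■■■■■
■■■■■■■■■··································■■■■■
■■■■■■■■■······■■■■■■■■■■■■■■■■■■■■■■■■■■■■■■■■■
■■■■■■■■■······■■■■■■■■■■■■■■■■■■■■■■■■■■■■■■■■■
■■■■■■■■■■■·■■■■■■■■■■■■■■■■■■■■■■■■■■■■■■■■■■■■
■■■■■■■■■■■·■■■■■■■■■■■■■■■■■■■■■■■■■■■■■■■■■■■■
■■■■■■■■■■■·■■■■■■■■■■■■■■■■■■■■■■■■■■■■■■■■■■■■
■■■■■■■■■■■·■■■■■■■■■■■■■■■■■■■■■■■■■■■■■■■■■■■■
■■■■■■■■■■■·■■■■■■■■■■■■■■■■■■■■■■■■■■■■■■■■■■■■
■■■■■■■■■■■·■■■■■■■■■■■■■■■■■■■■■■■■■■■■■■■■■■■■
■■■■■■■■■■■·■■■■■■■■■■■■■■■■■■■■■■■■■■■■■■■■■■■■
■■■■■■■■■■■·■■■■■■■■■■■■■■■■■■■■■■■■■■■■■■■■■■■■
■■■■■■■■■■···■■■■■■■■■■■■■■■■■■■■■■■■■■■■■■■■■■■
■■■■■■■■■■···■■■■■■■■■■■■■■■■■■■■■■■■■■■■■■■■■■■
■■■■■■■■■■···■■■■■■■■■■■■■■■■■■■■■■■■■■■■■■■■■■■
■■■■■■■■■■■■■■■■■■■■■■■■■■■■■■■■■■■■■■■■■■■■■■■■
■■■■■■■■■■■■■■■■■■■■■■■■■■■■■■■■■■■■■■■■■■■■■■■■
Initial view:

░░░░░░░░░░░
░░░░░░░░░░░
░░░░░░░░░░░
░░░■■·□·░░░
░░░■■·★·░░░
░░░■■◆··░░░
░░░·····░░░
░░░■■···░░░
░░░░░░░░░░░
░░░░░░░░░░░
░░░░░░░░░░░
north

░░░░░░░░░░░
░░░░░░░░░░░
░░░░░░░░░░░
░░░·····░░░
░░░■■·□·░░░
░░░■■◆★·░░░
░░░■■···░░░
░░░·····░░░
░░░■■···░░░
░░░░░░░░░░░
░░░░░░░░░░░

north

■■■■■■■■■■■
░░░░░░░░░░░
░░░░░░░░░░░
░░░■■■■■░░░
░░░·····░░░
░░░■■◆□·░░░
░░░■■·★·░░░
░░░■■···░░░
░░░·····░░░
░░░■■···░░░
░░░░░░░░░░░

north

■■■■■■■■■■■
■■■■■■■■■■■
░░░░░░░░░░░
░░░■■■■■░░░
░░░■■■■■░░░
░░░··◆··░░░
░░░■■·□·░░░
░░░■■·★·░░░
░░░■■···░░░
░░░·····░░░
░░░■■···░░░

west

■■■■■■■■■■■
■■■■■■■■■■■
░░░░░░░░░░░
░░░■■■■■■░░
░░░■■■■■■░░
░░░··◆···░░
░░░■■■·□·░░
░░░■■■·★·░░
░░░░■■···░░
░░░░·····░░
░░░░■■···░░

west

■■■■■■■■■■■
■■■■■■■■■■■
░░░░░░░░░░░
░░░■■■■■■■░
░░░■■■■■■■░
░░░··◆····░
░░░·■■■·□·░
░░░·■■■·★·░
░░░░░■■···░
░░░░░·····░
░░░░░■■···░

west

■■■■■■■■■■■
■■■■■■■■■■■
░░░░░░░░░░░
░░░■■■■■■■■
░░░■■■■■■■■
░░░··◆·····
░░░··■■■·□·
░░░··■■■·★·
░░░░░░■■···
░░░░░░·····
░░░░░░■■···

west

■■■■■■■■■■■
■■■■■■■■■■■
░░░░░░░░░░░
░░░■■■■■■■■
░░░■■■■■■■■
░░░■·◆·····
░░░■··■■■·□
░░░■··■■■·★
░░░░░░░■■··
░░░░░░░····
░░░░░░░■■··

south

■■■■■■■■■■■
░░░░░░░░░░░
░░░■■■■■■■■
░░░■■■■■■■■
░░░■·······
░░░■·◆■■■·□
░░░■··■■■·★
░░░■··■■■··
░░░░░░░····
░░░░░░░■■··
░░░░░░░░░░░

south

░░░░░░░░░░░
░░░■■■■■■■■
░░░■■■■■■■■
░░░■·······
░░░■··■■■·□
░░░■·◆■■■·★
░░░■··■■■··
░░░■·······
░░░░░░░■■··
░░░░░░░░░░░
░░░░░░░░░░░

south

░░░■■■■■■■■
░░░■■■■■■■■
░░░■·······
░░░■··■■■·□
░░░■··■■■·★
░░░■·◆■■■··
░░░■·······
░░░■··■■■··
░░░░░░░░░░░
░░░░░░░░░░░
░░░░░░░░░░░

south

░░░■■■■■■■■
░░░■·······
░░░■··■■■·□
░░░■··■■■·★
░░░■··■■■··
░░░■·◆·····
░░░■··■■■··
░░░■··■■░░░
░░░░░░░░░░░
░░░░░░░░░░░
░░░░░░░░░░░

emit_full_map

■■■■■■■■■
■■■■■■■■■
■········
■··■■■·□·
■··■■■·★·
■··■■■···
■·◆······
■··■■■···
■··■■░░░░

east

░░■■■■■■■■■
░░■········
░░■··■■■·□·
░░■··■■■·★·
░░■··■■■···
░░■··◆·····
░░■··■■■···
░░■··■■■░░░
░░░░░░░░░░░
░░░░░░░░░░░
░░░░░░░░░░░

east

░■■■■■■■■■░
░■········░
░■··■■■·□·░
░■··■■■·★·░
░■··■■■···░
░■···◆····░
░■··■■■···░
░■··■■■·░░░
░░░░░░░░░░░
░░░░░░░░░░░
░░░░░░░░░░░

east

■■■■■■■■■░░
■········░░
■··■■■·□·░░
■··■■■·★·░░
■··■■■···░░
■····◆···░░
■··■■■···░░
■··■■■··░░░
░░░░░░░░░░░
░░░░░░░░░░░
░░░░░░░░░░░

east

■■■■■■■■░░░
········░░░
··■■■·□·░░░
··■■■·★·░░░
··■■■···░░░
·····◆··░░░
··■■■···░░░
··■■■···░░░
░░░░░░░░░░░
░░░░░░░░░░░
░░░░░░░░░░░

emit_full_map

■■■■■■■■■
■■■■■■■■■
■········
■··■■■·□·
■··■■■·★·
■··■■■···
■·····◆··
■··■■■···
■··■■■···

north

■■■■■■■■░░░
■■■■■■■■░░░
········░░░
··■■■·□·░░░
··■■■·★·░░░
··■■■◆··░░░
········░░░
··■■■···░░░
··■■■···░░░
░░░░░░░░░░░
░░░░░░░░░░░

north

░░░░░░░░░░░
■■■■■■■■░░░
■■■■■■■■░░░
········░░░
··■■■·□·░░░
··■■■◆★·░░░
··■■■···░░░
········░░░
··■■■···░░░
··■■■···░░░
░░░░░░░░░░░

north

■■■■■■■■■■■
░░░░░░░░░░░
■■■■■■■■░░░
■■■■■■■■░░░
········░░░
··■■■◆□·░░░
··■■■·★·░░░
··■■■···░░░
········░░░
··■■■···░░░
··■■■···░░░

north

■■■■■■■■■■■
■■■■■■■■■■■
░░░░░░░░░░░
■■■■■■■■░░░
■■■■■■■■░░░
·····◆··░░░
··■■■·□·░░░
··■■■·★·░░░
··■■■···░░░
········░░░
··■■■···░░░

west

■■■■■■■■■■■
■■■■■■■■■■■
░░░░░░░░░░░
■■■■■■■■■░░
■■■■■■■■■░░
■····◆···░░
■··■■■·□·░░
■··■■■·★·░░
■··■■■···░░
■········░░
■··■■■···░░

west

■■■■■■■■■■■
■■■■■■■■■■■
░░░░░░░░░░░
░■■■■■■■■■░
░■■■■■■■■■░
░■···◆····░
░■··■■■·□·░
░■··■■■·★·░
░■··■■■···░
░■········░
░■··■■■···░

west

■■■■■■■■■■■
■■■■■■■■■■■
░░░░░░░░░░░
░░■■■■■■■■■
░░■■■■■■■■■
░░■··◆·····
░░■··■■■·□·
░░■··■■■·★·
░░■··■■■···
░░■········
░░■··■■■···

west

■■■■■■■■■■■
■■■■■■■■■■■
░░░░░░░░░░░
░░░■■■■■■■■
░░░■■■■■■■■
░░░■·◆·····
░░░■··■■■·□
░░░■··■■■·★
░░░■··■■■··
░░░■·······
░░░■··■■■··

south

■■■■■■■■■■■
░░░░░░░░░░░
░░░■■■■■■■■
░░░■■■■■■■■
░░░■·······
░░░■·◆■■■·□
░░░■··■■■·★
░░░■··■■■··
░░░■·······
░░░■··■■■··
░░░■··■■■··

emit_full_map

■■■■■■■■■
■■■■■■■■■
■········
■·◆■■■·□·
■··■■■·★·
■··■■■···
■········
■··■■■···
■··■■■···


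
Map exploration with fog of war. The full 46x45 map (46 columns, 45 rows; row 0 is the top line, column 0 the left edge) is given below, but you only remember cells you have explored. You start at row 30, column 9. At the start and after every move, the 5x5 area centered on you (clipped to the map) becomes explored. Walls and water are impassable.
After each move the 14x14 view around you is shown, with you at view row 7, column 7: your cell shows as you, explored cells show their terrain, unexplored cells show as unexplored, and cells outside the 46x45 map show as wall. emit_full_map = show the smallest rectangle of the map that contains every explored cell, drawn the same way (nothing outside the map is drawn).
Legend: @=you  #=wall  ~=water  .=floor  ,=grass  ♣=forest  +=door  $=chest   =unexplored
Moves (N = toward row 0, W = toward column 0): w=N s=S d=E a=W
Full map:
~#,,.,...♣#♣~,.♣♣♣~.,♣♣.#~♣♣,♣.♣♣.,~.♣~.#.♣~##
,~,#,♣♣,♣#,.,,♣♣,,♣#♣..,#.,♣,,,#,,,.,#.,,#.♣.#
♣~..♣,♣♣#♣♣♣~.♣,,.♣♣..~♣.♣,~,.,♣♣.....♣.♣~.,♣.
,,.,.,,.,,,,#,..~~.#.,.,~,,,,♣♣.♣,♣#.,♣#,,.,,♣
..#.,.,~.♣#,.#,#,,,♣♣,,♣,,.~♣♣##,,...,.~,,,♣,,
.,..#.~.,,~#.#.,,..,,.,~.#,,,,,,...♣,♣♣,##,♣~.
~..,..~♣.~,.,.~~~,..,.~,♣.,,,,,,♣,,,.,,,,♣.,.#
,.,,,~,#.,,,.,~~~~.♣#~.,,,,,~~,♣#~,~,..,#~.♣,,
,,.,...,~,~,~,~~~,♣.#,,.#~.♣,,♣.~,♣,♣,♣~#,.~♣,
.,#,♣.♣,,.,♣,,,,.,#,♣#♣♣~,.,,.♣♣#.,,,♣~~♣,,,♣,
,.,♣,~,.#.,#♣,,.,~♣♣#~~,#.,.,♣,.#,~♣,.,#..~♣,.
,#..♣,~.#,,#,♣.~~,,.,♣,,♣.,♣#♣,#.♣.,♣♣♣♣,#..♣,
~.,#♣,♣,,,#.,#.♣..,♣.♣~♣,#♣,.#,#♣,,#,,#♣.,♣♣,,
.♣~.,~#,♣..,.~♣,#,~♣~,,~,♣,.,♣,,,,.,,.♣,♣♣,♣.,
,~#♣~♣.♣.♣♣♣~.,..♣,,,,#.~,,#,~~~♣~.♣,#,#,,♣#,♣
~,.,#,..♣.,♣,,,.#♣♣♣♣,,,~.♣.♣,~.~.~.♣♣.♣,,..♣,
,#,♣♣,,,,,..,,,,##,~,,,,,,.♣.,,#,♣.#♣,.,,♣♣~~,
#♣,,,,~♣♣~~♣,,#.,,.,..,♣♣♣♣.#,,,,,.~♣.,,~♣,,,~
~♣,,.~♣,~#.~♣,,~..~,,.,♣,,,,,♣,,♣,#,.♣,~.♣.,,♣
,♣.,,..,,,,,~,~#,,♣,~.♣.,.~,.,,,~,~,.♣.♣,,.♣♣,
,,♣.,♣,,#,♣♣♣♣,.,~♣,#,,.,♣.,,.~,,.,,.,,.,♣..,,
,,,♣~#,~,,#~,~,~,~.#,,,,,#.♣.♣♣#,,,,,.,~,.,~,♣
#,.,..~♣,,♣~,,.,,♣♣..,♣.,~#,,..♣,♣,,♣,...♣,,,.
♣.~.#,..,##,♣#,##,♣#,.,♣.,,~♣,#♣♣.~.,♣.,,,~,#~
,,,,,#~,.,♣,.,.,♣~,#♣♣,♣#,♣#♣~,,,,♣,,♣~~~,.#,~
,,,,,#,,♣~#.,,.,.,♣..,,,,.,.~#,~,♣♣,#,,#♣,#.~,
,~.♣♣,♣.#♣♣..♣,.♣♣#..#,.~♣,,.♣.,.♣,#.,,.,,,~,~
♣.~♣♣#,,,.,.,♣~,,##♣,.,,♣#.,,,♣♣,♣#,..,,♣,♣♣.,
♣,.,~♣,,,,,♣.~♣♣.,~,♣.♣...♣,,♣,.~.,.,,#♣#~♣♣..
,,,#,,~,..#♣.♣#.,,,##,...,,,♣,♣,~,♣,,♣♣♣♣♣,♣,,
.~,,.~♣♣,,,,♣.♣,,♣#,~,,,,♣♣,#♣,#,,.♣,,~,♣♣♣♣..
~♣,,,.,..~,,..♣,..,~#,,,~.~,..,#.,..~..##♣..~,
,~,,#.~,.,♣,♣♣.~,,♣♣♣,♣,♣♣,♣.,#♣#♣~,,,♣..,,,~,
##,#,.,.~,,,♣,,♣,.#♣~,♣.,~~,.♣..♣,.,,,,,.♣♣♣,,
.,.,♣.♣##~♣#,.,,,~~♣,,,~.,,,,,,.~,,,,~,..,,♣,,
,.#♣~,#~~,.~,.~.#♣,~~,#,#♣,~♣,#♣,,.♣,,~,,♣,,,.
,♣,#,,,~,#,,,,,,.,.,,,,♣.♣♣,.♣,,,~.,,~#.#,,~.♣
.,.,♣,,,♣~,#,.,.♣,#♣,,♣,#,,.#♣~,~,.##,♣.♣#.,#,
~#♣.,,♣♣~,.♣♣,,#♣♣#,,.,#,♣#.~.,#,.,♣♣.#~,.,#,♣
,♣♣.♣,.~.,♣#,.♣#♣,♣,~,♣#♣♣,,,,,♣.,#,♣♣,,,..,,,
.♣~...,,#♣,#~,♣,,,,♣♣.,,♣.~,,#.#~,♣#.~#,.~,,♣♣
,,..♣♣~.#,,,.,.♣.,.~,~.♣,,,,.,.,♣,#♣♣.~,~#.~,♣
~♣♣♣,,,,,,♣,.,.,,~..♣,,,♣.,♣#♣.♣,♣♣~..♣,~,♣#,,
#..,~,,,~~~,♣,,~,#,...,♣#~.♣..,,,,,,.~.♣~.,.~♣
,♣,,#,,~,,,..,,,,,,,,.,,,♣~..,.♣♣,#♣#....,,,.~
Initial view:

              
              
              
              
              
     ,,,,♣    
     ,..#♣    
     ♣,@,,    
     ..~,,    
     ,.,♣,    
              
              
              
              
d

              
              
              
              
              
    ,,,,♣.    
    ,..#♣.    
    ♣,,@,♣    
    ..~,,.    
    ,.,♣,♣    
              
              
              
              

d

              
              
              
              
              
   ,,,,♣.~    
   ,..#♣.♣    
   ♣,,,@♣.    
   ..~,,..    
   ,.,♣,♣♣    
              
              
              
              

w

              
              
              
              
              
     .,.,♣    
   ,,,,♣.~    
   ,..#@.♣    
   ♣,,,,♣.    
   ..~,,..    
   ,.,♣,♣♣    
              
              
              

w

              
              
              
              
              
     ♣♣..♣    
     .,.,♣    
   ,,,,@.~    
   ,..#♣.♣    
   ♣,,,,♣.    
   ..~,,..    
   ,.,♣,♣♣    
              
              

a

              
              
              
              
              
     #♣♣..♣   
     ,.,.,♣   
    ,,,@♣.~   
    ,..#♣.♣   
    ♣,,,,♣.   
    ..~,,..   
    ,.,♣,♣♣   
              
              

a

              
              
              
              
              
     .#♣♣..♣  
     ,,.,.,♣  
     ,,@,♣.~  
     ,..#♣.♣  
     ♣,,,,♣.  
     ..~,,..  
     ,.,♣,♣♣  
              
              

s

              
              
              
              
     .#♣♣..♣  
     ,,.,.,♣  
     ,,,,♣.~  
     ,.@#♣.♣  
     ♣,,,,♣.  
     ..~,,..  
     ,.,♣,♣♣  
              
              
              

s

              
              
              
     .#♣♣..♣  
     ,,.,.,♣  
     ,,,,♣.~  
     ,..#♣.♣  
     ♣,@,,♣.  
     ..~,,..  
     ,.,♣,♣♣  
              
              
              
              

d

              
              
              
    .#♣♣..♣   
    ,,.,.,♣   
    ,,,,♣.~   
    ,..#♣.♣   
    ♣,,@,♣.   
    ..~,,..   
    ,.,♣,♣♣   
              
              
              
              

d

              
              
              
   .#♣♣..♣    
   ,,.,.,♣    
   ,,,,♣.~    
   ,..#♣.♣    
   ♣,,,@♣.    
   ..~,,..    
   ,.,♣,♣♣    
              
              
              
              

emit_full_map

.#♣♣..♣
,,.,.,♣
,,,,♣.~
,..#♣.♣
♣,,,@♣.
..~,,..
,.,♣,♣♣

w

              
              
              
              
   .#♣♣..♣    
   ,,.,.,♣    
   ,,,,♣.~    
   ,..#@.♣    
   ♣,,,,♣.    
   ..~,,..    
   ,.,♣,♣♣    
              
              
              

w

              
              
              
              
              
   .#♣♣..♣    
   ,,.,.,♣    
   ,,,,@.~    
   ,..#♣.♣    
   ♣,,,,♣.    
   ..~,,..    
   ,.,♣,♣♣    
              
              

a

              
              
              
              
              
    .#♣♣..♣   
    ,,.,.,♣   
    ,,,@♣.~   
    ,..#♣.♣   
    ♣,,,,♣.   
    ..~,,..   
    ,.,♣,♣♣   
              
              

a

              
              
              
              
              
     .#♣♣..♣  
     ,,.,.,♣  
     ,,@,♣.~  
     ,..#♣.♣  
     ♣,,,,♣.  
     ..~,,..  
     ,.,♣,♣♣  
              
              

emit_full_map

.#♣♣..♣
,,.,.,♣
,,@,♣.~
,..#♣.♣
♣,,,,♣.
..~,,..
,.,♣,♣♣


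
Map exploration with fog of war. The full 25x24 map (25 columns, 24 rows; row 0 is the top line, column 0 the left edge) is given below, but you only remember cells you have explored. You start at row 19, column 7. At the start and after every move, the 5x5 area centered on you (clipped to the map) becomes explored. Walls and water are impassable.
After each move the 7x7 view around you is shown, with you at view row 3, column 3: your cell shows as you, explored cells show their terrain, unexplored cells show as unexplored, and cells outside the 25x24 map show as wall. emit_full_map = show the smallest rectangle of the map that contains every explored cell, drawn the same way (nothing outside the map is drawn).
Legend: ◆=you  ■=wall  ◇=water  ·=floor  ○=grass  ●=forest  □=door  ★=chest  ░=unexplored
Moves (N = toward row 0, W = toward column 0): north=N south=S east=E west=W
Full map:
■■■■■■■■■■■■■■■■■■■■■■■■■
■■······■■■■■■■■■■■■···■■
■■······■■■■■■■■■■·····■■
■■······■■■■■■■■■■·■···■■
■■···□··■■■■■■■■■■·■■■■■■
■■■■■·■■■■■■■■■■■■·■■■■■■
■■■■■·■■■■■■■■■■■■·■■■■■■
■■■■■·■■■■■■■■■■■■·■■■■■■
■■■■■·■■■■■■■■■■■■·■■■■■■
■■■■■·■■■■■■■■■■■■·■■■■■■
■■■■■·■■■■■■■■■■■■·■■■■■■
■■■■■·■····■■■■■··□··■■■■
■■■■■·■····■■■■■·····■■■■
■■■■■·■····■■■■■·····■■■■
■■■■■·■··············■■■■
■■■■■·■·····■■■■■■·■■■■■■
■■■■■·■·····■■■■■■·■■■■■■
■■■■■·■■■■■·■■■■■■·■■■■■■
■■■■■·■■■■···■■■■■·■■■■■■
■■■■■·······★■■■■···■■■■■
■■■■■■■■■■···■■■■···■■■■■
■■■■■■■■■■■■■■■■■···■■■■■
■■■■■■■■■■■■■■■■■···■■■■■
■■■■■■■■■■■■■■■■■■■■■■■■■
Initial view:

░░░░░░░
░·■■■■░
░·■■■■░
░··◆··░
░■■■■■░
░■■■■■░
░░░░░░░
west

░░░░░░░
░■·■■■■
░■·■■■■
░■·◆···
░■■■■■■
░■■■■■■
░░░░░░░

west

░░░░░░░
░■■·■■■
░■■·■■■
░■■◆···
░■■■■■■
░■■■■■■
░░░░░░░

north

░░░░░░░
░■■·■·░
░■■·■■■
░■■◆■■■
░■■····
░■■■■■■
░■■■■■■

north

░░░░░░░
░■■·■·░
░■■·■·░
░■■◆■■■
░■■·■■■
░■■····
░■■■■■■

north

░░░░░░░
░■■·■·░
░■■·■·░
░■■◆■·░
░■■·■■■
░■■·■■■
░■■····

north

░░░░░░░
░■■·■·░
░■■·■·░
░■■◆■·░
░■■·■·░
░■■·■■■
░■■·■■■

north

░░░░░░░
░■■·■·░
░■■·■·░
░■■◆■·░
░■■·■·░
░■■·■·░
░■■·■■■

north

░░░░░░░
░■■·■·░
░■■·■·░
░■■◆■·░
░■■·■·░
░■■·■·░
░■■·■·░

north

░░░░░░░
░■■·■■░
░■■·■·░
░■■◆■·░
░■■·■·░
░■■·■·░
░■■·■·░

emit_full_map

■■·■■░░
■■·■·░░
■■◆■·░░
■■·■·░░
■■·■·░░
■■·■·░░
■■·■·░░
■■·■■■■
■■·■■■■
■■·····
■■■■■■■
■■■■■■■

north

░░░░░░░
░■■·■■░
░■■·■■░
░■■◆■·░
░■■·■·░
░■■·■·░
░■■·■·░

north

░░░░░░░
░■■·■■░
░■■·■■░
░■■◆■■░
░■■·■·░
░■■·■·░
░■■·■·░

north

░░░░░░░
░■■·■■░
░■■·■■░
░■■◆■■░
░■■·■■░
░■■·■·░
░■■·■·░

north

░░░░░░░
░■■·■■░
░■■·■■░
░■■◆■■░
░■■·■■░
░■■·■■░
░■■·■·░

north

░░░░░░░
░■■·■■░
░■■·■■░
░■■◆■■░
░■■·■■░
░■■·■■░
░■■·■■░

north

░░░░░░░
░··□··░
░■■·■■░
░■■◆■■░
░■■·■■░
░■■·■■░
░■■·■■░

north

░░░░░░░
░·····░
░··□··░
░■■◆■■░
░■■·■■░
░■■·■■░
░■■·■■░

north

░░░░░░░
░·····░
░·····░
░··◆··░
░■■·■■░
░■■·■■░
░■■·■■░

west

░░░░░░░
░······
░······
░··◆□··
░■■■·■■
░■■■·■■
░░■■·■■

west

░░░░░░░
░■·····
░■·····
░■·◆·□·
░■■■■·■
░■■■■·■
░░░■■·■

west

■░░░░░░
■■■····
■■■····
■■■◆··□
■■■■■■·
■■■■■■·
■░░░■■·

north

■░░░░░░
■■■···░
■■■····
■■■◆···
■■■···□
■■■■■■·
■■■■■■·

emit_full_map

■■···░░░░░
■■······░░
■■◆·····░░
■■···□··░░
■■■■■·■■░░
■■■■■·■■░░
░░░■■·■■░░
░░░■■·■■░░
░░░■■·■■░░
░░░■■·■■░░
░░░■■·■·░░
░░░■■·■·░░
░░░■■·■·░░
░░░■■·■·░░
░░░■■·■·░░
░░░■■·■·░░
░░░■■·■■■■
░░░■■·■■■■
░░░■■·····
░░░■■■■■■■
░░░■■■■■■■

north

■■■■■■■
■■■■■■░
■■■···░
■■■◆···
■■■····
■■■···□
■■■■■■·

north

■■■■■■■
■■■■■■■
■■■■■■░
■■■◆··░
■■■····
■■■····
■■■···□

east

■■■■■■■
■■■■■■■
■■■■■■░
■■·◆··░
■■·····
■■·····
■■···□·

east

■■■■■■■
■■■■■■■
■■■■■■░
■··◆··░
■······
■······
■···□··

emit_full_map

■■■■■■■░░░
■■··◆··░░░
■■······░░
■■······░░
■■···□··░░
■■■■■·■■░░
■■■■■·■■░░
░░░■■·■■░░
░░░■■·■■░░
░░░■■·■■░░
░░░■■·■■░░
░░░■■·■·░░
░░░■■·■·░░
░░░■■·■·░░
░░░■■·■·░░
░░░■■·■·░░
░░░■■·■·░░
░░░■■·■■■■
░░░■■·■■■■
░░░■■·····
░░░■■■■■■■
░░░■■■■■■■

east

■■■■■■■
■■■■■■■
■■■■■■░
···◆··░
······░
······░
···□··░

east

■■■■■■■
■■■■■■■
■■■■■■░
···◆·■░
·····■░
·····■░
··□··░░

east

■■■■■■■
■■■■■■■
■■■■■■░
···◆■■░
····■■░
····■■░
·□··░░░

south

■■■■■■■
■■■■■■░
····■■░
···◆■■░
····■■░
·□··■■░
■·■■░░░

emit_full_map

■■■■■■■■■■
■■······■■
■■·····◆■■
■■······■■
■■···□··■■
■■■■■·■■░░
■■■■■·■■░░
░░░■■·■■░░
░░░■■·■■░░
░░░■■·■■░░
░░░■■·■■░░
░░░■■·■·░░
░░░■■·■·░░
░░░■■·■·░░
░░░■■·■·░░
░░░■■·■·░░
░░░■■·■·░░
░░░■■·■■■■
░░░■■·■■■■
░░░■■·····
░░░■■■■■■■
░░░■■■■■■■

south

■■■■■■░
····■■░
····■■░
···◆■■░
·□··■■░
■·■■■■░
■·■■░░░

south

····■■░
····■■░
····■■░
·□·◆■■░
■·■■■■░
■·■■■■░
■·■■░░░

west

·····■■
·····■■
·····■■
··□◆·■■
■■·■■■■
■■·■■■■
■■·■■░░

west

······■
······■
······■
···◆··■
■■■·■■■
■■■·■■■
░■■·■■░

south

······■
······■
···□··■
■■■◆■■■
■■■·■■■
░■■·■■░
░■■·■■░

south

······■
···□··■
■■■·■■■
■■■◆■■■
░■■·■■░
░■■·■■░
░■■·■■░

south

···□··■
■■■·■■■
■■■·■■■
░■■◆■■░
░■■·■■░
░■■·■■░
░■■·■■░

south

■■■·■■■
■■■·■■■
░■■·■■░
░■■◆■■░
░■■·■■░
░■■·■■░
░■■·■·░

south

■■■·■■■
░■■·■■░
░■■·■■░
░■■◆■■░
░■■·■■░
░■■·■·░
░■■·■·░

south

░■■·■■░
░■■·■■░
░■■·■■░
░■■◆■■░
░■■·■·░
░■■·■·░
░■■·■·░

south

░■■·■■░
░■■·■■░
░■■·■■░
░■■◆■·░
░■■·■·░
░■■·■·░
░■■·■·░

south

░■■·■■░
░■■·■■░
░■■·■·░
░■■◆■·░
░■■·■·░
░■■·■·░
░■■·■·░

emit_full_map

■■■■■■■■■■
■■······■■
■■······■■
■■······■■
■■···□··■■
■■■■■·■■■■
■■■■■·■■■■
░░░■■·■■░░
░░░■■·■■░░
░░░■■·■■░░
░░░■■·■■░░
░░░■■·■·░░
░░░■■◆■·░░
░░░■■·■·░░
░░░■■·■·░░
░░░■■·■·░░
░░░■■·■·░░
░░░■■·■■■■
░░░■■·■■■■
░░░■■·····
░░░■■■■■■■
░░░■■■■■■■

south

░■■·■■░
░■■·■·░
░■■·■·░
░■■◆■·░
░■■·■·░
░■■·■·░
░■■·■·░

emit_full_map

■■■■■■■■■■
■■······■■
■■······■■
■■······■■
■■···□··■■
■■■■■·■■■■
■■■■■·■■■■
░░░■■·■■░░
░░░■■·■■░░
░░░■■·■■░░
░░░■■·■■░░
░░░■■·■·░░
░░░■■·■·░░
░░░■■◆■·░░
░░░■■·■·░░
░░░■■·■·░░
░░░■■·■·░░
░░░■■·■■■■
░░░■■·■■■■
░░░■■·····
░░░■■■■■■■
░░░■■■■■■■
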